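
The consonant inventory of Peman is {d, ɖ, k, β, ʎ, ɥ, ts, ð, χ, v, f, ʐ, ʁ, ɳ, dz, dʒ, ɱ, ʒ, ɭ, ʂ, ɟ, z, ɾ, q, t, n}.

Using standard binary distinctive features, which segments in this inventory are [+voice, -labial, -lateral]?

Checking each segment against [+voice], [-labial], [-lateral]: /d/ (voiced alveolar stop), /ɖ/ (voiced retroflex stop), /ð/ (voiced dental fricative), /ʐ/ (voiced retroflex fricative), /ʁ/ (voiced uvular fricative), /ɳ/ (retroflex nasal), among others, satisfy every feature; every other segment in the inventory fails at least one.

d, ɖ, ð, ʐ, ʁ, ɳ, dz, dʒ, ʒ, ɟ, z, ɾ, n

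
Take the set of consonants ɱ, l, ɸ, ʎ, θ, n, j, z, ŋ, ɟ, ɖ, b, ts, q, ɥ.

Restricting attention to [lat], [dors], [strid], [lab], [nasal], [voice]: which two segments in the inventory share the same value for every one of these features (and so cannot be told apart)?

Both /j/ and /ɟ/ are [-lateral], [+dorsal], [-strident], [-labial], [-nasal], [+voice]. Since the list omits [sonorant] and [continuant] — which do distinguish the palatal glide from the voiced palatal stop — this pair collapses; all other pairs remain distinct.

j, ɟ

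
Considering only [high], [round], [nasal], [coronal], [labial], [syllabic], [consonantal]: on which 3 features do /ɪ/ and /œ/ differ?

/ɪ/ is the high front unrounded lax vowel and /œ/ is the mid front rounded lax vowel. Both are [-nasal], [-coronal], [+syllabic], [-consonantal]. /ɪ/ is [-labial] while /œ/ is [+labial]; /ɪ/ is [-round] while /œ/ is [+round]; /ɪ/ is [+high] while /œ/ is [-high], so the distinguishing features are [labial], [round], [high].

[labial], [round], [high]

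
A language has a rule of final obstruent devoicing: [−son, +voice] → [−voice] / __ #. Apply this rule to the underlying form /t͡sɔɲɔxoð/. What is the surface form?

[t͡sɔɲɔxoθ]

The only segment in the rule's environment that also matches [−son, +voice] is /ð/. Applying [−voice] turns the voiced dental fricative into /θ/ (voiceless dental fricative), giving [t͡sɔɲɔxoθ].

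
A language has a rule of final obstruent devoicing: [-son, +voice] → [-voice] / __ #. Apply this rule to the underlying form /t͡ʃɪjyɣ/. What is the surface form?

The only segment in the rule's environment that also matches [-son, +voice] is /ɣ/. Applying [-voice] turns the voiced velar fricative into /x/ (voiceless velar fricative), giving [t͡ʃɪjyx].

[t͡ʃɪjyx]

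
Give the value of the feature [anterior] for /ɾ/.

/ɾ/ is the alveolar tap, hence [+anterior].

[+anterior]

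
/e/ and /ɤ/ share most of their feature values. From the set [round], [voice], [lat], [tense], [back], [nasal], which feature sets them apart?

[back]

The two segments share [−round], [+voice], [−lateral], [+tense], [−nasal]. The only feature from the list on which they differ: /e/ is [−back] while /ɤ/ is [+back].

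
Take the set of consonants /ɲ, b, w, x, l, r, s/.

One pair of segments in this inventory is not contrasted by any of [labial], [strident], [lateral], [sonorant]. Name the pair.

r, ɲ

/r/ (alveolar trill) and /ɲ/ (palatal nasal) are both [−labial], [−strident], [−lateral], [+sonorant], so none of the listed features separates them. (They do differ in [nasal], [continuant] and [dorsal], which are not among the given features.) Every other pair in the inventory differs on at least one listed feature.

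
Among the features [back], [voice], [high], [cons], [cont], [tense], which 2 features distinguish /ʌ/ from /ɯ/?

The two segments share [+back], [+voice], [-consonantal], [+continuant]. The only features from the list on which they differ: /ʌ/ is [-high] while /ɯ/ is [+high]; /ʌ/ is [-tense] while /ɯ/ is [+tense].

[high], [tense]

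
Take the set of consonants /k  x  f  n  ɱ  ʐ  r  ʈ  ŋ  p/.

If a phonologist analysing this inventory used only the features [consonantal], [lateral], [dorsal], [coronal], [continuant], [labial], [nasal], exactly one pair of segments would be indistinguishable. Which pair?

r, ʐ

On the given features, /r/ and /ʐ/ have an identical profile: [+consonantal], [-lateral], [-dorsal], [+coronal], [+continuant], [-labial], [-nasal]. No other two segments in the inventory coincide on all 7 features. (They do differ in [sonorant], [strident] and [anterior], which are not among the given features.)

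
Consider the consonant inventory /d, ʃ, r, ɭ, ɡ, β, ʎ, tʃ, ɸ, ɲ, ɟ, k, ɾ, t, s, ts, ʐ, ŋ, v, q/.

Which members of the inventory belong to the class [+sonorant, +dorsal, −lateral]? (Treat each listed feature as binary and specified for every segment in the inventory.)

ɲ, ŋ

Checking each segment against [+sonorant], [+dorsal], [−lateral]: /ɲ/ (palatal nasal), /ŋ/ (velar nasal) satisfy every feature; every other segment in the inventory fails at least one.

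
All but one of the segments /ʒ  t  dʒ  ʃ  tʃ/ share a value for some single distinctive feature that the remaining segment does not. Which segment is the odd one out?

[distributed] (equivalently [strident], [anterior]) groups all but one: /dʒ, ʒ, ʃ, tʃ/ share [+distributed] while /t/ (voiceless alveolar stop) alone is [-distributed]. Removing any other segment would not leave a single-feature class that excludes it.

t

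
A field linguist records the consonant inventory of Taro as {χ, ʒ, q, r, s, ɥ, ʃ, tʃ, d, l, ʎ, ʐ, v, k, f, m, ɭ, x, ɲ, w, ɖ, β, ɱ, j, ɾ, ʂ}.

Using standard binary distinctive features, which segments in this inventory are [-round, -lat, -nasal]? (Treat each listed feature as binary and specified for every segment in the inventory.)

The [-round] segments are /χ, ʒ, q, r, s, ʃ, tʃ, d, l, ʎ, ʐ, v, k, f, m, ɭ, x, ɲ, ɖ, β, ɱ, j, ɾ, ʂ/.
Among these, [-lateral] gives /χ, ʒ, q, r, s, ʃ, tʃ, d, ʐ, v, k, f, m, x, ɲ, ɖ, β, ɱ, j, ɾ, ʂ/.
Among these, [-nasal] leaves /χ, ʒ, q, r, s, ʃ, tʃ, d, ʐ, v, k, f, x, ɖ, β, j, ɾ, ʂ/.

χ, ʒ, q, r, s, ʃ, tʃ, d, ʐ, v, k, f, x, ɖ, β, j, ɾ, ʂ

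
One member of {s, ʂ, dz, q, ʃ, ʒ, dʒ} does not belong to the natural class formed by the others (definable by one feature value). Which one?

/dʒ, ʒ, ʃ, s, ʂ, dz/ are all [+strident], but /q/ (voiceless uvular stop) is [−strident]. No other single segment can be removed to leave a set sharing one feature value that the removed segment lacks, so /q/ is the odd one out.

q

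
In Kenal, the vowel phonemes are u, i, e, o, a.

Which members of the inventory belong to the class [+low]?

The feature [low] marks segments produced with the tongue body lowered. In this inventory /a/ has that property, so it is [+low]; /u, i, e, o/ are [−low].

a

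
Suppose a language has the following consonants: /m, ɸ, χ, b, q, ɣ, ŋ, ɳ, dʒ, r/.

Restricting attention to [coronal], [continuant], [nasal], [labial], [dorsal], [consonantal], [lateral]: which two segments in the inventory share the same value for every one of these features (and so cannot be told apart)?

/χ/ (voiceless uvular fricative) and /ɣ/ (voiced velar fricative) are both [−coronal], [+continuant], [−nasal], [−labial], [+dorsal], [+consonantal], [−lateral], so none of the listed features separates them. (They do differ in [voice] and [high], which are not among the given features.) Every other pair in the inventory differs on at least one listed feature.

χ, ɣ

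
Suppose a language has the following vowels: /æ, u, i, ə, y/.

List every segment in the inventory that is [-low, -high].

Checking each segment against [-low], [-high]: /ə/ (mid central vowel (schwa)) satisfies every feature; every other segment in the inventory fails at least one.

ə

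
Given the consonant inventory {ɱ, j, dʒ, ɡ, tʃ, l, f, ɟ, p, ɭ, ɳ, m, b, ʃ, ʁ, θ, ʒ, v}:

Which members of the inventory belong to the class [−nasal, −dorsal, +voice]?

dʒ, l, ɭ, b, ʒ, v

Checking each segment against [−nasal], [−dorsal], [+voice]: /dʒ/ (voiced postalveolar affricate), /l/ (alveolar lateral approximant), /ɭ/ (retroflex lateral approximant), /b/ (voiced bilabial stop), /ʒ/ (voiced postalveolar fricative), /v/ (voiced labiodental fricative) satisfy every feature; every other segment in the inventory fails at least one.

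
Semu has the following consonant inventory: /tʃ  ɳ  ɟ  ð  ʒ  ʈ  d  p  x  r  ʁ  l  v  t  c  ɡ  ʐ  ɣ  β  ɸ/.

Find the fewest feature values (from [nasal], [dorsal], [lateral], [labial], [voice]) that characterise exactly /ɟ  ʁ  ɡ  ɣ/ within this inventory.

The class [+voice], [+dorsal] has exactly /ɟ, ʁ, ɡ, ɣ/ as its extension in this inventory. No smaller conjunction from the listed features achieves this: [+dorsal] alone would also admit /x, c/; [+voice] alone would also admit /ɳ, ð, ʒ, d, …/; and checking the remaining single features turns up none with this extension.

[+voice, +dorsal]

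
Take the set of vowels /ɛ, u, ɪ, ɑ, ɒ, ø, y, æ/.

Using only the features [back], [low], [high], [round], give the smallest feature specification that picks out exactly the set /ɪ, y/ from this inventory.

[+high, -back]

The class [+high], [-back] has exactly /ɪ, y/ as its extension in this inventory. No smaller conjunction from the listed features achieves this: [-back] alone would also admit /ɛ, ø, æ/; [+high] alone would also admit /u/; and checking the remaining single features turns up none with this extension.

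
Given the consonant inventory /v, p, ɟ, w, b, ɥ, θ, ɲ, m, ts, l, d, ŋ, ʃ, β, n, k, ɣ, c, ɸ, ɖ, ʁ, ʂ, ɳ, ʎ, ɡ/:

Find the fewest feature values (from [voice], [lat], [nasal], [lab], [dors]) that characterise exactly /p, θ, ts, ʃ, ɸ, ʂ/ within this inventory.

/p, θ, ts, ʃ, ɸ, ʂ/ are all [−voice], [−dorsal], and no other segment in the inventory matches both values. Dropping any one of them over-generates: [−dorsal] alone would also admit /v, b, m, l, …/; [−voice] alone would also admit /k, c/. No other single listed feature picks out exactly this set either, so fewer than two features will not do.

[−voice, −dors]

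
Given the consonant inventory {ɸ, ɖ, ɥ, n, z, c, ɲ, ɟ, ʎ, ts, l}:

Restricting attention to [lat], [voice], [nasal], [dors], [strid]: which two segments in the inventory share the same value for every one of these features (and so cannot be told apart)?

/ɥ/ (labial-palatal glide) and /ɟ/ (voiced palatal stop) are both [−lateral], [+voice], [−nasal], [+dorsal], [−strident], so none of the listed features separates them. (They do differ in [sonorant], [continuant], [labial] and [round], which are not among the given features.) Every other pair in the inventory differs on at least one listed feature.

ɥ, ɟ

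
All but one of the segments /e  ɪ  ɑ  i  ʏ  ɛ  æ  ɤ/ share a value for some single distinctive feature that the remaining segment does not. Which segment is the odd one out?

The remaining segments after removing /ʏ/ share [-round]; /ʏ/ (high front rounded lax vowel) is [+round]. For every other candidate removal, the leftover set fails to share any single feature value that the removed segment lacks.

ʏ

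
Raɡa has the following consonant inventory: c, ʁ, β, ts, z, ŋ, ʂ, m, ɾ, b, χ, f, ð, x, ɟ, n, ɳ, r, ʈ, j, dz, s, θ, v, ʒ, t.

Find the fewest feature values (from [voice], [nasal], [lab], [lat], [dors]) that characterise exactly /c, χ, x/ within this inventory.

Every target segment is [-voice], [+dorsal]; each remaining inventory member fails at least one of these. Each conjunct is needed — [+dorsal] alone would also admit /ʁ, ŋ, ɟ, j/; [-voice] alone would also admit /ts, ʂ, f, ʈ, …/ — and no other single listed feature has exactly this extension, so two is the minimum.

[-voice, +dors]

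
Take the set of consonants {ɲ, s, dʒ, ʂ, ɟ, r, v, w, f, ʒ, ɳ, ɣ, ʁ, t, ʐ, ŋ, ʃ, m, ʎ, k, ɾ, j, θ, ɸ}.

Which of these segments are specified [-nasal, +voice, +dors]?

Among the inventory, the [-nasal] segments are /s, dʒ, ʂ, ɟ, r, v, w, f, ʒ, ɣ, ʁ, t, ʐ, ʃ, ʎ, k, ɾ, j, θ, ɸ/.
Of those, [+voice] gives /dʒ, ɟ, r, v, w, ʒ, ɣ, ʁ, ʐ, ʎ, ɾ, j/.
Among these, [+dorsal] leaves /ɟ, w, ɣ, ʁ, ʎ, j/.

ɟ, w, ɣ, ʁ, ʎ, j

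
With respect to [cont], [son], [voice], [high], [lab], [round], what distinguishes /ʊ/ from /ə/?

The two segments share [+continuant], [+sonorant], [+voice]. The only features from the list on which they differ: /ʊ/ is [+labial] while /ə/ is [-labial]; /ʊ/ is [+round] while /ə/ is [-round]; /ʊ/ is [+high] while /ə/ is [-high].

[labial], [round], [high]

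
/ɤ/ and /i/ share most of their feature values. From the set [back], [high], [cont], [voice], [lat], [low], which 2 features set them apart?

/ɤ/ (mid back unrounded tense vowel) and /i/ (high front unrounded tense vowel) agree on [+continuant], [+voice], [-lateral], [-low]. They differ on [high] (/ɤ/ [-], /i/ [+]), [back] (/ɤ/ [+], /i/ [-]).

[high], [back]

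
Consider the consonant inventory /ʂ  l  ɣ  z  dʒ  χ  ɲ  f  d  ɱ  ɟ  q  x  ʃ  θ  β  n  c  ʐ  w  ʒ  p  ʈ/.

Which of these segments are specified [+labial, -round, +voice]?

The [+labial] segments are /f, ɱ, β, w, p/.
Then [-round] gives /f, ɱ, β, p/.
Then [+voice] leaves /ɱ, β/.

ɱ, β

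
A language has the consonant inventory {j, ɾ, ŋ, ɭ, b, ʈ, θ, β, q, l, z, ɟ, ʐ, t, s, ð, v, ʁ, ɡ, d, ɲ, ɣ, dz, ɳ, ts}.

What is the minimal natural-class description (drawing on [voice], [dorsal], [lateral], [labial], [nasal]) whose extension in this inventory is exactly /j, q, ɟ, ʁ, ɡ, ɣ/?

The class [-nasal], [+dorsal] has exactly /j, q, ɟ, ʁ, ɡ, ɣ/ as its extension in this inventory. No smaller conjunction from the listed features achieves this: [+dorsal] alone would also admit /ŋ, ɲ/; [-nasal] alone would also admit /ɾ, ɭ, b, ʈ, …/; and checking the remaining single features turns up none with this extension.

[-nasal, +dorsal]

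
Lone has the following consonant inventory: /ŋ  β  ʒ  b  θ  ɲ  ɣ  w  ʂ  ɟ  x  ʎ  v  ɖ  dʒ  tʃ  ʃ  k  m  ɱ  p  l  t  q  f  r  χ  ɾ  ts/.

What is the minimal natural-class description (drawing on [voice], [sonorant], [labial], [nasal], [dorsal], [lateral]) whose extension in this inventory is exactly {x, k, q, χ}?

The class [-voice], [+dorsal] has exactly /x, k, q, χ/ as its extension in this inventory. No smaller conjunction from the listed features achieves this: [+dorsal] alone would also admit /ŋ, ɲ, ɣ, w, …/; [-voice] alone would also admit /θ, ʂ, tʃ, ʃ, …/; and checking the remaining single features turns up none with this extension.

[-voice, +dorsal]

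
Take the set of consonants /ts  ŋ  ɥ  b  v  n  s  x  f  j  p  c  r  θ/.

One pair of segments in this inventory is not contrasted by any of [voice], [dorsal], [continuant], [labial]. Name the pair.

s, θ

Both /s/ and /θ/ are [−voice], [−dorsal], [+continuant], [−labial]. Since the list omits [strident] and [distributed] — which do distinguish the voiceless alveolar fricative from the voiceless dental fricative — this pair collapses; all other pairs remain distinct.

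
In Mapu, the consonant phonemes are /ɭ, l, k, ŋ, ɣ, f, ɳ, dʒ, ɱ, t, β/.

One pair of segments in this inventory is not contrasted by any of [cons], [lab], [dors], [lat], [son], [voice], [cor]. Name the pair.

/ɭ/ (retroflex lateral approximant) and /l/ (alveolar lateral approximant) are both [+consonantal], [−labial], [−dorsal], [+lateral], [+sonorant], [+voice], [+coronal], so none of the listed features separates them. (They do differ in [anterior], which is not among the given features.) Every other pair in the inventory differs on at least one listed feature.

ɭ, l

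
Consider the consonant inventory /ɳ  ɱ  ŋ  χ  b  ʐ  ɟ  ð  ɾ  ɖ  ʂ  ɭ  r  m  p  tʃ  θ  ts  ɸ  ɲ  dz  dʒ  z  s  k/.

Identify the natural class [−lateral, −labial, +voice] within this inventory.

ɳ, ŋ, ʐ, ɟ, ð, ɾ, ɖ, r, ɲ, dz, dʒ, z

Checking each segment against [−lateral], [−labial], [+voice]: /ɳ/ (retroflex nasal), /ŋ/ (velar nasal), /ʐ/ (voiced retroflex fricative), /ɟ/ (voiced palatal stop), /ð/ (voiced dental fricative), /ɾ/ (alveolar tap), among others, satisfy every feature; every other segment in the inventory fails at least one.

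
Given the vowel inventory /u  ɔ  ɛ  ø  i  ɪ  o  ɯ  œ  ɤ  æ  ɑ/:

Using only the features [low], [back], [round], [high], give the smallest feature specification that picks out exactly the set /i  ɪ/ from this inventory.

The class [+high], [-back] has exactly /i, ɪ/ as its extension in this inventory. No smaller conjunction from the listed features achieves this: [-back] alone would also admit /ɛ, ø, œ, æ/; [+high] alone would also admit /u, ɯ/; and checking the remaining single features turns up none with this extension.

[+high, -back]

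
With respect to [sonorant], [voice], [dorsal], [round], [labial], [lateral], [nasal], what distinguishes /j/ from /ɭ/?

/j/ (palatal glide) and /ɭ/ (retroflex lateral approximant) agree on [+sonorant], [+voice], [-round], [-labial], [-nasal]. They differ on [lateral] (/j/ [-], /ɭ/ [+]), [dorsal] (/j/ [+], /ɭ/ [-]).

[lateral], [dorsal]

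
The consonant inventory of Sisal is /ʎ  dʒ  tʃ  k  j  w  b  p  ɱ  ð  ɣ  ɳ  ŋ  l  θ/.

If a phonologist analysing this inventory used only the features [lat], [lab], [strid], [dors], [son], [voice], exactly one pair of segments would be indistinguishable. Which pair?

On the given features, /j/ and /ŋ/ have an identical profile: [−lateral], [−labial], [−strident], [+dorsal], [+sonorant], [+voice]. No other two segments in the inventory coincide on all 6 features. (They do differ in [nasal], [continuant] and [back], which are not among the given features.)

j, ŋ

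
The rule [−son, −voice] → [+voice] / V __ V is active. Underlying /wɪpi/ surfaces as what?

[wɪbi]

Only /p/ occurs between two vowels (/ɪ/ __ /i/) and matches the structural description. It is a voiceless bilabial stop, so [−son, −voice] holds; changing it to [+voice] with all other features held fixed yields /b/ (voiced bilabial stop). No other segment meets both the structural description and the environment, so the output is [wɪbi].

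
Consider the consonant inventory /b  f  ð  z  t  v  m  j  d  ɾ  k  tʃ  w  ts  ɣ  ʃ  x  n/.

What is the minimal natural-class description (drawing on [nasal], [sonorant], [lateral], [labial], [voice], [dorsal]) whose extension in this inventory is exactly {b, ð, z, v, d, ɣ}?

[−sonorant, +voice]

/b, ð, z, v, d, ɣ/ are all [−sonorant], [+voice], and no other segment in the inventory matches both values. Dropping any one of them over-generates: [+voice] alone would also admit /m, j, ɾ, w, …/; [−sonorant] alone would also admit /f, t, k, tʃ, …/. No other single listed feature picks out exactly this set either, so fewer than two features will not do.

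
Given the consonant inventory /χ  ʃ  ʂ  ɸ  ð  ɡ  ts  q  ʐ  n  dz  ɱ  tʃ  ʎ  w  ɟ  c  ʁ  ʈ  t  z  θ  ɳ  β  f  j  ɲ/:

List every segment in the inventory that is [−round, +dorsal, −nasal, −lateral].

Among the inventory, the [−round] segments are /χ, ʃ, ʂ, ɸ, ð, ɡ, ts, q, ʐ, n, dz, ɱ, tʃ, ʎ, ɟ, c, ʁ, ʈ, t, z, θ, ɳ, β, f, j, ɲ/.
Then [+dorsal] gives /χ, ɡ, q, ʎ, ɟ, c, ʁ, j, ɲ/.
Intersecting with [−nasal] gives /χ, ɡ, q, ʎ, ɟ, c, ʁ, j/.
Intersecting with [−lateral] leaves /χ, ɡ, q, ɟ, c, ʁ, j/.

χ, ɡ, q, ɟ, c, ʁ, j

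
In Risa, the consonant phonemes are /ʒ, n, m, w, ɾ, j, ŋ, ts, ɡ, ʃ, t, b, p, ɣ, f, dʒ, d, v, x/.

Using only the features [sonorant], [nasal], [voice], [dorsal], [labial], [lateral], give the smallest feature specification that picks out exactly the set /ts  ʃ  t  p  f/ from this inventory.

[−voice, −dorsal]

/ts, ʃ, t, p, f/ are all [−voice], [−dorsal], and no other segment in the inventory matches both values. Dropping any one of them over-generates: [−dorsal] alone would also admit /ʒ, n, m, ɾ, …/; [−voice] alone would also admit /x/. No other single listed feature picks out exactly this set either, so fewer than two features will not do.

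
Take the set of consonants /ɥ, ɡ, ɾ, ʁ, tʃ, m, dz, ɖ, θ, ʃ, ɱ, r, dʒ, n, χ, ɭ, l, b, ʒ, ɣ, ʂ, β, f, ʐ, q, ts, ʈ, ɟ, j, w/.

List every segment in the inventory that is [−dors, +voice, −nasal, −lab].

The [−dorsal] segments are /ɾ, tʃ, m, dz, ɖ, θ, ʃ, ɱ, r, dʒ, n, ɭ, l, b, ʒ, ʂ, β, f, ʐ, ts, ʈ/.
Within that set, [+voice] gives /ɾ, m, dz, ɖ, ɱ, r, dʒ, n, ɭ, l, b, ʒ, β, ʐ/.
Among these, [−nasal] gives /ɾ, dz, ɖ, r, dʒ, ɭ, l, b, ʒ, β, ʐ/.
Among these, [−labial] leaves /ɾ, dz, ɖ, r, dʒ, ɭ, l, ʒ, ʐ/.

ɾ, dz, ɖ, r, dʒ, ɭ, l, ʒ, ʐ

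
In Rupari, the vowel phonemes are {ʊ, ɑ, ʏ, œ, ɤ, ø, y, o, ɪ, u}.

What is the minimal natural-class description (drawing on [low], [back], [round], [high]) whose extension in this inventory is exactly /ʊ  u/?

Every target segment is [+high], [+back]; each remaining inventory member fails at least one of these. Each conjunct is needed — [+back] alone would also admit /ɑ, ɤ, o/; [+high] alone would also admit /ʏ, y, ɪ/ — and no other single listed feature has exactly this extension, so two is the minimum.

[+high, +back]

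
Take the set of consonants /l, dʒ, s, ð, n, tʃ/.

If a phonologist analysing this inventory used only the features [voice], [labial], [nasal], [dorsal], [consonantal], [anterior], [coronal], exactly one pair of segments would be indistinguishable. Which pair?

On the given features, /l/ and /ð/ have an identical profile: [+voice], [−labial], [−nasal], [−dorsal], [+consonantal], [+anterior], [+coronal]. No other two segments in the inventory coincide on all 7 features. (They do differ in [sonorant] and [lateral], which are not among the given features.)

l, ð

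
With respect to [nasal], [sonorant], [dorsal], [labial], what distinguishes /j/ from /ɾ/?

[dorsal]

/j/ (palatal glide) and /ɾ/ (alveolar tap) agree on [−nasal], [+sonorant], [−labial]. They differ on [dorsal] (/j/ [+], /ɾ/ [−]).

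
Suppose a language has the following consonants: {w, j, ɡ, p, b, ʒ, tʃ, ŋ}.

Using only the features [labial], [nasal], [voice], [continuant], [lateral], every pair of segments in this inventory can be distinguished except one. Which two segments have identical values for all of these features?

On the given features, /j/ and /ʒ/ have an identical profile: [-labial], [-nasal], [+voice], [+continuant], [-lateral]. No other two segments in the inventory coincide on all 5 features. (They do differ in [sonorant], [strident] and [dorsal], which are not among the given features.)

j, ʒ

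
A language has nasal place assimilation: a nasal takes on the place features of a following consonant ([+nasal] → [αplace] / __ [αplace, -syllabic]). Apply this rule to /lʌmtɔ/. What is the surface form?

[lʌntɔ]

/m/ sits before the [+coronal] consonant /t/, so it takes on [+coronal] and surfaces as /n/. The rest of the form is unaffected: [lʌntɔ].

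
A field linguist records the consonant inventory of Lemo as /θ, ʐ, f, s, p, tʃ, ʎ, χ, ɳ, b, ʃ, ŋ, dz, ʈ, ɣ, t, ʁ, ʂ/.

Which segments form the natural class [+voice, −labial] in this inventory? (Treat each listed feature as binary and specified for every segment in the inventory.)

The [+voice] segments are /ʐ, ʎ, ɳ, b, ŋ, dz, ɣ, ʁ/.
Within that set, [−labial] leaves /ʐ, ʎ, ɳ, ŋ, dz, ɣ, ʁ/.

ʐ, ʎ, ɳ, ŋ, dz, ɣ, ʁ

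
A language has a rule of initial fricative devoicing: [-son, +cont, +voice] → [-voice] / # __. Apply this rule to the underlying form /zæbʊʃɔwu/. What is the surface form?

[sæbʊʃɔwu]

The only segment in the rule's environment that also matches [-son, +cont, +voice] is /z/. Applying [-voice] turns the voiced alveolar fricative into /s/ (voiceless alveolar fricative), giving [sæbʊʃɔwu].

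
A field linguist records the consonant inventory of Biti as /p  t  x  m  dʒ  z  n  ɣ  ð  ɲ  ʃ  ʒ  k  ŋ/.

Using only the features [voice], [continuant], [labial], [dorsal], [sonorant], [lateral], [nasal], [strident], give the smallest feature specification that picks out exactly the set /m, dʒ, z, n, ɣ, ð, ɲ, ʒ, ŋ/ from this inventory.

[+voice]

The target set is precisely the extension of [+voice] in this inventory.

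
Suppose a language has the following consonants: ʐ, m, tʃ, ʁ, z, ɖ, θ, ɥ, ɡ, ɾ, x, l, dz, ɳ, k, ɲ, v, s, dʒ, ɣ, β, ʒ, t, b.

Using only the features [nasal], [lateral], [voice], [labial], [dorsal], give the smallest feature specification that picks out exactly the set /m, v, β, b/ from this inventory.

/m, v, β, b/ are all [+labial], [-dorsal], and no other segment in the inventory matches both values. Dropping any one of them over-generates: [-dorsal] alone would also admit /ʐ, tʃ, z, ɖ, …/; [+labial] alone would also admit /ɥ/. No other single listed feature picks out exactly this set either, so fewer than two features will not do.

[+labial, -dorsal]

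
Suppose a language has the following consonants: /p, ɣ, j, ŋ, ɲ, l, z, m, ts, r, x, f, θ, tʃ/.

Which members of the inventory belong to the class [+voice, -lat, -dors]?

First, the [+voice] segments are /ɣ, j, ŋ, ɲ, l, z, m, r/.
Of those, [-lateral] gives /ɣ, j, ŋ, ɲ, z, m, r/.
Of those, [-dorsal] leaves /z, m, r/.

z, m, r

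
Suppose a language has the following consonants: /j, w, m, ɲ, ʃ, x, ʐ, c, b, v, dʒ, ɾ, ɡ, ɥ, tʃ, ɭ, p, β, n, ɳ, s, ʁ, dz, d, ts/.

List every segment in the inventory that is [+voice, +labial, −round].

m, b, v, β

Checking each segment against [+voice], [+labial], [−round]: /m/ (bilabial nasal), /b/ (voiced bilabial stop), /v/ (voiced labiodental fricative), /β/ (voiced bilabial fricative) satisfy every feature; every other segment in the inventory fails at least one.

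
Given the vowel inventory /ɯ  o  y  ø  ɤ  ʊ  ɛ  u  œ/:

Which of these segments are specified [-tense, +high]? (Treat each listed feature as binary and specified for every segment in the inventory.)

ʊ

The [-tense] segments are /ʊ, ɛ, œ/.
Intersecting with [+high] leaves /ʊ/.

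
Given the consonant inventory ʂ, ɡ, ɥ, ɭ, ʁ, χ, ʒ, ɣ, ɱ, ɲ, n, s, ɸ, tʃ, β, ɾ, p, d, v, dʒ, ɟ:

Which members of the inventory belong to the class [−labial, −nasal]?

Eliminate segments failing any feature: /ɥ, ɱ, ɸ, β, p, v/ are [+labial]; /ɲ, n/ are [+nasal]. The remaining /ʂ, ɡ, ɭ, ʁ, χ, ʒ, ɣ, s, tʃ, ɾ, d, dʒ, ɟ/ satisfy [−labial], [−nasal].

ʂ, ɡ, ɭ, ʁ, χ, ʒ, ɣ, s, tʃ, ɾ, d, dʒ, ɟ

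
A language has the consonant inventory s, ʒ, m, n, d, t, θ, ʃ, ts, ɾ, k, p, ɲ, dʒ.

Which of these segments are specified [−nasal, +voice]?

ʒ, d, ɾ, dʒ

Eliminate segments failing any feature: /s, t, θ, ʃ, ts, k, p/ are [−voice]; /m, n, ɲ/ are [+nasal]. The remaining /ʒ, d, ɾ, dʒ/ satisfy [−nasal], [+voice].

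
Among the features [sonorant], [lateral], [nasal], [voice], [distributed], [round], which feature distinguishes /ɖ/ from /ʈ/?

[voice]

/ɖ/ (voiced retroflex stop) and /ʈ/ (voiceless retroflex stop) agree on [-sonorant], [-lateral], [-nasal], [-distributed], [-round]. They differ on [voice] (/ɖ/ [+], /ʈ/ [-]).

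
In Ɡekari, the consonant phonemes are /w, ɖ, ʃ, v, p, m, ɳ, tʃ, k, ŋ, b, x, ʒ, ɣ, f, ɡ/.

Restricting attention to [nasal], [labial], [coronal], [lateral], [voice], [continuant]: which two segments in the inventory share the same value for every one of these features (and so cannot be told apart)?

v, w

Both /v/ and /w/ are [−nasal], [+labial], [−coronal], [−lateral], [+voice], [+continuant]. Since the list omits [sonorant], [round] and [dorsal] — which do distinguish the voiced labiodental fricative from the labial-velar glide — this pair collapses; all other pairs remain distinct.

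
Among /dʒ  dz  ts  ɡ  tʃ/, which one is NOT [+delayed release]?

/ɡ/ is the voiced velar stop, which is [-delayed release]; the rest — /ts, dz, tʃ, dʒ/ — are [+delayed release].

ɡ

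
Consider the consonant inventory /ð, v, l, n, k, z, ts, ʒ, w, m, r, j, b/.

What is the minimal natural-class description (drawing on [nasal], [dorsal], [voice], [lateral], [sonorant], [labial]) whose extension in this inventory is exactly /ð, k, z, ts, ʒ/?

[-sonorant, -labial]

Every target segment is [-sonorant], [-labial]; each remaining inventory member fails at least one of these. Each conjunct is needed — [-labial] alone would also admit /l, n, r, j/; [-sonorant] alone would also admit /v, b/ — and no other single listed feature has exactly this extension, so two is the minimum.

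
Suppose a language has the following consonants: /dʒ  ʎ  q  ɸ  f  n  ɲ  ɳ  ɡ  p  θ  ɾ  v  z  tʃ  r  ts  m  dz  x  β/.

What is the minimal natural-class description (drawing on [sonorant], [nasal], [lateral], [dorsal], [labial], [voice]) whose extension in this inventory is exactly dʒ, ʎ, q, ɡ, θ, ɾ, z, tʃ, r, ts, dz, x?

/dʒ, ʎ, q, ɡ, θ, ɾ, z, tʃ, r, ts, dz, x/ are all [−nasal], [−labial], and no other segment in the inventory matches both values. Dropping any one of them over-generates: [−labial] alone would also admit /n, ɲ, ɳ/; [−nasal] alone would also admit /ɸ, f, p, v, …/. No other single listed feature picks out exactly this set either, so fewer than two features will not do.

[−nasal, −labial]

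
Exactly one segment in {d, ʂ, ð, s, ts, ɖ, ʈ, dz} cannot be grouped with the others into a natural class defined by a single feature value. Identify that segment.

ð

The remaining segments after removing /ð/ share [−distributed]; /ð/ (voiced dental fricative) is [+distributed]. For every other candidate removal, the leftover set fails to share any single feature value that the removed segment lacks.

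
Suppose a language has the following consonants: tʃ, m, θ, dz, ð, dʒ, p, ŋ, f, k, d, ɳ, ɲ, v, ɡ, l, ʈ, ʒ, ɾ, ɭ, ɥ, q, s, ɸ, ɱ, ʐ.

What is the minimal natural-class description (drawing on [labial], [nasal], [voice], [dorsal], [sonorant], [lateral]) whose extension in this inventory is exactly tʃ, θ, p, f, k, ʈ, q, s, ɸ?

[−voice]

The target set is precisely the extension of [−voice] in this inventory.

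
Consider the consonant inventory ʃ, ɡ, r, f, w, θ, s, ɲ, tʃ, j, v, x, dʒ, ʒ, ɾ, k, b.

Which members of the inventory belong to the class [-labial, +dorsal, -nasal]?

ɡ, j, x, k

The [-labial] segments are /ʃ, ɡ, r, θ, s, ɲ, tʃ, j, x, dʒ, ʒ, ɾ, k/.
Then [+dorsal] gives /ɡ, ɲ, j, x, k/.
Then [-nasal] leaves /ɡ, j, x, k/.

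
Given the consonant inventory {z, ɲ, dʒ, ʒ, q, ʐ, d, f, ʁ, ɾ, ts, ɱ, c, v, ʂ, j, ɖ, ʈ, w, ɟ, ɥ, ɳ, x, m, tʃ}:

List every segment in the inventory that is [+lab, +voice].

ɱ, v, w, ɥ, m

First, the [+labial] segments are /f, ɱ, v, w, ɥ, m/.
Then [+voice] leaves /ɱ, v, w, ɥ, m/.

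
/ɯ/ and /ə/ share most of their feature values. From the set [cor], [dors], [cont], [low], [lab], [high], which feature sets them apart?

/ɯ/ is the high back unrounded vowel and /ə/ is the mid central vowel (schwa). Both are [−coronal], [+dorsal], [+continuant], [−low], [−labial]. /ɯ/ is [+high] while /ə/ is [−high], so the distinguishing feature is [high].

[high]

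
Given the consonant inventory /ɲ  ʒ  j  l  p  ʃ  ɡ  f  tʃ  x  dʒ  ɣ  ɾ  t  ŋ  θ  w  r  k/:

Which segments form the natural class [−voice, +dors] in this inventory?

Eliminate segments failing any feature: /ɲ, ʒ, j, l, ɡ, dʒ, ɣ, ɾ, ŋ, w, r/ are [+voice]; /p, ʃ, f, tʃ, t, θ/ are [−dorsal]. The remaining /x, k/ satisfy [−voice], [+dorsal].

x, k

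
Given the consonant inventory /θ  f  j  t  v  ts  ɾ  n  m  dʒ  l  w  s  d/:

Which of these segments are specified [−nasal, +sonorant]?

The [−nasal] segments are /θ, f, j, t, v, ts, ɾ, dʒ, l, w, s, d/.
Within that set, [+sonorant] leaves /j, ɾ, l, w/.

j, ɾ, l, w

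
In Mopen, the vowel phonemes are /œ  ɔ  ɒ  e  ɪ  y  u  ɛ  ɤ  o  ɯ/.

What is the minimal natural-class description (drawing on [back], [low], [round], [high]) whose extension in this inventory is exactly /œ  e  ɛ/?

Every target segment is [-high], [-back]; each remaining inventory member fails at least one of these. Each conjunct is needed — [-back] alone would also admit /ɪ, y/; [-high] alone would also admit /ɔ, ɒ, ɤ, o/ — and no other single listed feature has exactly this extension, so two is the minimum.

[-high, -back]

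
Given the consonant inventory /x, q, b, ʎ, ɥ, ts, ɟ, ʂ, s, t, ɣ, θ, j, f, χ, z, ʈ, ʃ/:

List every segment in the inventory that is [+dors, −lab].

x, q, ʎ, ɟ, ɣ, j, χ

Among the inventory, the [+dorsal] segments are /x, q, ʎ, ɥ, ɟ, ɣ, j, χ/.
Intersecting with [−labial] leaves /x, q, ʎ, ɟ, ɣ, j, χ/.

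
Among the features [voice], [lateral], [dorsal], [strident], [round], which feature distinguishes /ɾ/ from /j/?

/ɾ/ (alveolar tap) and /j/ (palatal glide) agree on [+voice], [−lateral], [−strident], [−round]. They differ on [dorsal] (/ɾ/ [−], /j/ [+]).

[dorsal]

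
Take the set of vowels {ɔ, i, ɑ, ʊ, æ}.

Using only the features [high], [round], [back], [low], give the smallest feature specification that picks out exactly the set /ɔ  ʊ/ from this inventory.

Every target segment is [+round] and no other inventory member is, so one feature is enough.

[+round]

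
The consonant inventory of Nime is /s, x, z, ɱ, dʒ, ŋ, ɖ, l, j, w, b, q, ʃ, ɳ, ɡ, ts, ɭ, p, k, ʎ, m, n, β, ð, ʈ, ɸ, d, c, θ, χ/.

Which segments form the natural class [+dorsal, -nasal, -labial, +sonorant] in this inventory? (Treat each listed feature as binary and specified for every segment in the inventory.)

Eliminate segments failing any feature: /s, z, ɱ, dʒ, ɖ, l, b, ʃ, ɳ, ts, ɭ, p, m, n, β, ð, ʈ, ɸ, d, θ/ are [-dorsal]; /x, q, ɡ, k, c, χ/ are [-sonorant]; /ŋ/ is [+nasal]; /w/ is [+labial]. The remaining /j, ʎ/ satisfy [+dorsal], [-nasal], [-labial], [+sonorant].

j, ʎ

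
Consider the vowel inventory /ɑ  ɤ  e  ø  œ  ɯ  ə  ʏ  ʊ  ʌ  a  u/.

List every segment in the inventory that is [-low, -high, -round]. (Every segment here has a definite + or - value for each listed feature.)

ɤ, e, ə, ʌ

Checking each segment against [-low], [-high], [-round]: /ɤ/ (mid back unrounded tense vowel), /e/ (mid front unrounded tense vowel), /ə/ (mid central vowel (schwa)), /ʌ/ (mid back unrounded lax vowel) satisfy every feature; every other segment in the inventory fails at least one.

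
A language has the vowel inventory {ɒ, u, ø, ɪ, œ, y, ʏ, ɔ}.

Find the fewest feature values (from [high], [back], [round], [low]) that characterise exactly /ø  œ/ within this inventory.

[-high, -back]

Every target segment is [-high], [-back]; each remaining inventory member fails at least one of these. Each conjunct is needed — [-back] alone would also admit /ɪ, y, ʏ/; [-high] alone would also admit /ɒ, ɔ/ — and no other single listed feature has exactly this extension, so two is the minimum.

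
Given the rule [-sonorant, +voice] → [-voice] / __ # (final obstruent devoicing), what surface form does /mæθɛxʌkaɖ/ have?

[mæθɛxʌkaʈ]

/ɖ/ satisfies [-sonorant, +voice] and sits in __ #. The [-voice] counterpart of the voiced retroflex stop is /ʈ/. Other segments in /mæθɛxʌkaɖ/ either fail the structural description or are not in the environment, so the surface form is [mæθɛxʌkaʈ].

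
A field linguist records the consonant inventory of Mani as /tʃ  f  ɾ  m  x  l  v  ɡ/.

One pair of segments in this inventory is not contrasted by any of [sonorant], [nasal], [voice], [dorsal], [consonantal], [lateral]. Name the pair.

On the given features, /tʃ/ and /f/ have an identical profile: [−sonorant], [−nasal], [−voice], [−dorsal], [+consonantal], [−lateral]. No other two segments in the inventory coincide on all 6 features. (They do differ in [continuant], [labial] and [coronal], which are not among the given features.)

tʃ, f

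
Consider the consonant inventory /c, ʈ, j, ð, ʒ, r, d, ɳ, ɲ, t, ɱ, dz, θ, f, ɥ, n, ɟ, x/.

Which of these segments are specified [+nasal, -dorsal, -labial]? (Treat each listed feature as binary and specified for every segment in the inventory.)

The [+nasal] segments are /ɳ, ɲ, ɱ, n/.
Within that set, [-dorsal] gives /ɳ, ɱ, n/.
Among these, [-labial] leaves /ɳ, n/.

ɳ, n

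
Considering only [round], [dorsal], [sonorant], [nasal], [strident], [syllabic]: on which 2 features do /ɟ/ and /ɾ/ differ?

[sonorant], [dorsal]

/ɟ/ is the voiced palatal stop and /ɾ/ is the alveolar tap. Both are [−round], [−nasal], [−strident], [−syllabic]. /ɟ/ is [−sonorant] while /ɾ/ is [+sonorant]; /ɟ/ is [+dorsal] while /ɾ/ is [−dorsal], so the distinguishing features are [sonorant], [dorsal].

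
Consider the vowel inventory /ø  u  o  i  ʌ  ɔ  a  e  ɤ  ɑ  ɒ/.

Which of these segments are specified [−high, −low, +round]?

ø, o, ɔ

The [−high] segments are /ø, o, ʌ, ɔ, a, e, ɤ, ɑ, ɒ/.
Of those, [−low] gives /ø, o, ʌ, ɔ, e, ɤ/.
Of those, [+round] leaves /ø, o, ɔ/.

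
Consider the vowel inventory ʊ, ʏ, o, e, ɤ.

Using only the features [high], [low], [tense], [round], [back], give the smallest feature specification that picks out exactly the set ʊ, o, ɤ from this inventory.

[+back]

The target set is precisely the extension of [+back] in this inventory.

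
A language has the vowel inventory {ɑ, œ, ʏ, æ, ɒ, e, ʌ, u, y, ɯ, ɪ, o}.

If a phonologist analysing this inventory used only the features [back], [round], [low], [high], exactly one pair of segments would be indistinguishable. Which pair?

/ʏ/ (high front rounded lax vowel) and /y/ (high front rounded tense vowel) are both [-back], [+round], [-low], [+high], so none of the listed features separates them. (They do differ in [tense], which is not among the given features.) Every other pair in the inventory differs on at least one listed feature.

ʏ, y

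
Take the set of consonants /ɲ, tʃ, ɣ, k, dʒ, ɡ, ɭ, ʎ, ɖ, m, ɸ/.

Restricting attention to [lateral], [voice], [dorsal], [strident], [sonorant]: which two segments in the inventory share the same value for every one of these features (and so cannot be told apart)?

ɡ, ɣ

On the given features, /ɡ/ and /ɣ/ have an identical profile: [-lateral], [+voice], [+dorsal], [-strident], [-sonorant]. No other two segments in the inventory coincide on all 5 features. (They do differ in [continuant], which is not among the given features.)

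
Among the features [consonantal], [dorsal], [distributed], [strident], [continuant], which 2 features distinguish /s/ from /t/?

[continuant], [strident]

/s/ is the voiceless alveolar fricative and /t/ is the voiceless alveolar stop. Both are [+consonantal], [−dorsal], [−distributed]. /s/ is [+continuant] while /t/ is [−continuant]; /s/ is [+strident] while /t/ is [−strident], so the distinguishing features are [continuant], [strident].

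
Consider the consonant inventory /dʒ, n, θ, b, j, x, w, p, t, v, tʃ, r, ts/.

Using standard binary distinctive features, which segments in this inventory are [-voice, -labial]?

θ, x, t, tʃ, ts

Eliminate segments failing any feature: /dʒ, n, b, j, w, v, r/ are [+voice]; /p/ is [+labial]. The remaining /θ, x, t, tʃ, ts/ satisfy [-voice], [-labial].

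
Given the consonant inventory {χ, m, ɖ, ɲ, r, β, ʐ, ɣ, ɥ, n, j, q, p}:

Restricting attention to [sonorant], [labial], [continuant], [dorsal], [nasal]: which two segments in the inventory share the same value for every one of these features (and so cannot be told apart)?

/ɣ/ (voiced velar fricative) and /χ/ (voiceless uvular fricative) are both [−sonorant], [−labial], [+continuant], [+dorsal], [−nasal], so none of the listed features separates them. (They do differ in [voice] and [high], which are not among the given features.) Every other pair in the inventory differs on at least one listed feature.

ɣ, χ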